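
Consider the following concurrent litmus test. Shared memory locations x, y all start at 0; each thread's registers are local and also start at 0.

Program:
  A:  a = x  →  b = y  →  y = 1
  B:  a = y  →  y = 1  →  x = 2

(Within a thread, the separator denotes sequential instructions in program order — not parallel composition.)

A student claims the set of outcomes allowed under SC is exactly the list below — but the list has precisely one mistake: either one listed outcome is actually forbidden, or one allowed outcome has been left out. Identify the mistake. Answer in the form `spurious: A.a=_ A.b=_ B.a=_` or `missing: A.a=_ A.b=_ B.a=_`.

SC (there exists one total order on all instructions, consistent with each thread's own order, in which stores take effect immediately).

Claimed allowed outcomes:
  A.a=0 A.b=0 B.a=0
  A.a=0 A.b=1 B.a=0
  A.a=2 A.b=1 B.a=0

outcome vector order: (A.a,A.b,B.a)
SC: 4 outcomes — {0/0/0, 0/0/1, 0/1/0, 2/1/0}
SC∖claimed = {0/0/1}

missing: A.a=0 A.b=0 B.a=1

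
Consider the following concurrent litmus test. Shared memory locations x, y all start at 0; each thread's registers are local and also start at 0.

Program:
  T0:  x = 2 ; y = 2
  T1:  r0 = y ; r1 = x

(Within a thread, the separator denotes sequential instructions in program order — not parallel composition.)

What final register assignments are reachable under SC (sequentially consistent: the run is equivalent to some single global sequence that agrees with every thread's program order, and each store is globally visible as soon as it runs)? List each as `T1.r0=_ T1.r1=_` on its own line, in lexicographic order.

T1.r0=0 T1.r1=0
T1.r0=0 T1.r1=2
T1.r0=2 T1.r1=2

outcome vector order: (T1.r0,T1.r1)
|SC outcomes| = 3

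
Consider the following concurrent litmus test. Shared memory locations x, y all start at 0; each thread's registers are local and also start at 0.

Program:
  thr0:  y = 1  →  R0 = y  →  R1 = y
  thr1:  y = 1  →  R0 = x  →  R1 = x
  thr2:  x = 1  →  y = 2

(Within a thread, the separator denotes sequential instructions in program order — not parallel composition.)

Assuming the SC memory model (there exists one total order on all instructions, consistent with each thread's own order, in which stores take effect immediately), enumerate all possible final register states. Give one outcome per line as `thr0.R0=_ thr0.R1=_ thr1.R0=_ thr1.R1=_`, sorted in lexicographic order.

thr0.R0=1 thr0.R1=1 thr1.R0=0 thr1.R1=0
thr0.R0=1 thr0.R1=1 thr1.R0=0 thr1.R1=1
thr0.R0=1 thr0.R1=1 thr1.R0=1 thr1.R1=1
thr0.R0=1 thr0.R1=2 thr1.R0=0 thr1.R1=0
thr0.R0=1 thr0.R1=2 thr1.R0=0 thr1.R1=1
thr0.R0=1 thr0.R1=2 thr1.R0=1 thr1.R1=1
thr0.R0=2 thr0.R1=1 thr1.R0=1 thr1.R1=1
thr0.R0=2 thr0.R1=2 thr1.R0=0 thr1.R1=0
thr0.R0=2 thr0.R1=2 thr1.R0=0 thr1.R1=1
thr0.R0=2 thr0.R1=2 thr1.R0=1 thr1.R1=1

outcome vector order: (thr0.R0,thr0.R1,thr1.R0,thr1.R1)
|SC outcomes| = 10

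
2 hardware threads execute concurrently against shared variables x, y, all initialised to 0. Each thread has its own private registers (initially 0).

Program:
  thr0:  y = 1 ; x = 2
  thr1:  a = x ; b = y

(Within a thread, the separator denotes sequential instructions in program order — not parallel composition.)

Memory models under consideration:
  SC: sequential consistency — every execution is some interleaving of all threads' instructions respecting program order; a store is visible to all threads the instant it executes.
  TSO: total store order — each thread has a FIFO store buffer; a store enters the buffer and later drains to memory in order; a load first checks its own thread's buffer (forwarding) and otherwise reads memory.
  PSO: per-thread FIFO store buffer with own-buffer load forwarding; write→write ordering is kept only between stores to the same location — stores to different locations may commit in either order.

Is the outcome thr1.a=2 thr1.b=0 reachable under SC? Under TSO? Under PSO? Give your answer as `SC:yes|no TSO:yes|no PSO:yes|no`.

SC:no TSO:no PSO:yes

outcome vector order: (thr1.a,thr1.b)
under SC → (0,0) (0,1) (2,1)
under TSO → (0,0) (0,1) (2,1)
under PSO → (0,0) (0,1) (2,0) (2,1)
target (2,0) ∈ {PSO}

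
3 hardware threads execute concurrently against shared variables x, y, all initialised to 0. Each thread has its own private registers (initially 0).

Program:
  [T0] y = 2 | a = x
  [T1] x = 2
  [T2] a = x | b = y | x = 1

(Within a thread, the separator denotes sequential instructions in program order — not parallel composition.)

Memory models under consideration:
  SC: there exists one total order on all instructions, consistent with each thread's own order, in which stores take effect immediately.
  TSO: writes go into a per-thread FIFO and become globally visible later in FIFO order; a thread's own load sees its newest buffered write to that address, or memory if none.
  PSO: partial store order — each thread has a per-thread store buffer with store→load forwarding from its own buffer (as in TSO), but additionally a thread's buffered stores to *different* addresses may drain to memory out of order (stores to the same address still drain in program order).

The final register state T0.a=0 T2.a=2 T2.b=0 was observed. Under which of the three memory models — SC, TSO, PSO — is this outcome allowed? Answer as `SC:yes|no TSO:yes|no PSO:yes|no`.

outcome vector order: (T0.a,T2.a,T2.b)
SC: 11 outcomes — {<0 0 0>, <0 0 2>, <0 2 2>, <1 0 0>, <1 0 2>, <1 2 0>, <1 2 2>, <2 0 0>, <2 0 2>, <2 2 0>, <2 2 2>}
TSO: 12 outcomes — {<0 0 0>, <0 0 2>, <0 2 0>, <0 2 2>, <1 0 0>, <1 0 2>, <1 2 0>, <1 2 2>, <2 0 0>, <2 0 2>, <2 2 0>, <2 2 2>}
PSO: 12 outcomes — {<0 0 0>, <0 0 2>, <0 2 0>, <0 2 2>, <1 0 0>, <1 0 2>, <1 2 0>, <1 2 2>, <2 0 0>, <2 0 2>, <2 2 0>, <2 2 2>}
target <0 2 0> ∈ {TSO,PSO}

SC:no TSO:yes PSO:yes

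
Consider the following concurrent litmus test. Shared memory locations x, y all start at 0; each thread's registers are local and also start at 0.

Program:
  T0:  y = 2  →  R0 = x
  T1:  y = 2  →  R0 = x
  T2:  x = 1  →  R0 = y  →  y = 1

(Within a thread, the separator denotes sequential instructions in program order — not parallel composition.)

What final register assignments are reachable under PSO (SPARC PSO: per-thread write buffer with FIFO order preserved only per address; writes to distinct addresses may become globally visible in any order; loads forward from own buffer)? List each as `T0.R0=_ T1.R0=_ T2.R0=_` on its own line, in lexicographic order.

T0.R0=0 T1.R0=0 T2.R0=0
T0.R0=0 T1.R0=0 T2.R0=2
T0.R0=0 T1.R0=1 T2.R0=0
T0.R0=0 T1.R0=1 T2.R0=2
T0.R0=1 T1.R0=0 T2.R0=0
T0.R0=1 T1.R0=0 T2.R0=2
T0.R0=1 T1.R0=1 T2.R0=0
T0.R0=1 T1.R0=1 T2.R0=2

outcome vector order: (T0.R0,T1.R0,T2.R0)
|PSO outcomes| = 8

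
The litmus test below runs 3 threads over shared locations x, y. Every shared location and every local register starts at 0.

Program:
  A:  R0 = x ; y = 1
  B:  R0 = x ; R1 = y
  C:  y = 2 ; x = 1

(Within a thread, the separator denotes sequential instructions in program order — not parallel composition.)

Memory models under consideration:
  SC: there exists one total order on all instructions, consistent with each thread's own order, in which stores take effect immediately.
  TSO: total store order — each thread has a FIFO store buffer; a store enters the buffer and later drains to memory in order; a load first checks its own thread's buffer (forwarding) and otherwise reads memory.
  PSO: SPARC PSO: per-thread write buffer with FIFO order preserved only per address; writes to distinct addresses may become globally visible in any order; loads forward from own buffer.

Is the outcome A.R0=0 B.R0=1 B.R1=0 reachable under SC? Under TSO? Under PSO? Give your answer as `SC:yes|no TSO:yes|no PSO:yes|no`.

SC:no TSO:no PSO:yes

outcome vector order: (A.R0,B.R0,B.R1)
[SC] allowed = {<0 0 0> <0 0 1> <0 0 2> <0 1 1> <0 1 2> <1 0 0> <1 0 1> <1 0 2> <1 1 1> <1 1 2>}
[TSO] allowed = {<0 0 0> <0 0 1> <0 0 2> <0 1 1> <0 1 2> <1 0 0> <1 0 1> <1 0 2> <1 1 1> <1 1 2>}
[PSO] allowed = {<0 0 0> <0 0 1> <0 0 2> <0 1 0> <0 1 1> <0 1 2> <1 0 0> <1 0 1> <1 0 2> <1 1 0> <1 1 1> <1 1 2>}
target <0 1 0> ∈ {PSO}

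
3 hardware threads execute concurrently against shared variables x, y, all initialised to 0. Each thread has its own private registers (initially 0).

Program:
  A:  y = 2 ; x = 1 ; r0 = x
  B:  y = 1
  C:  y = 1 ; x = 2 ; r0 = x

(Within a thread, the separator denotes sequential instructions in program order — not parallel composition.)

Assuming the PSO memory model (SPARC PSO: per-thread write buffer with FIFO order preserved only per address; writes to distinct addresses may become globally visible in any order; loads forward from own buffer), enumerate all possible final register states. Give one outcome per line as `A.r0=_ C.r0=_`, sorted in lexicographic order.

outcome vector order: (A.r0,C.r0)
|PSO outcomes| = 3

A.r0=1 C.r0=1
A.r0=1 C.r0=2
A.r0=2 C.r0=2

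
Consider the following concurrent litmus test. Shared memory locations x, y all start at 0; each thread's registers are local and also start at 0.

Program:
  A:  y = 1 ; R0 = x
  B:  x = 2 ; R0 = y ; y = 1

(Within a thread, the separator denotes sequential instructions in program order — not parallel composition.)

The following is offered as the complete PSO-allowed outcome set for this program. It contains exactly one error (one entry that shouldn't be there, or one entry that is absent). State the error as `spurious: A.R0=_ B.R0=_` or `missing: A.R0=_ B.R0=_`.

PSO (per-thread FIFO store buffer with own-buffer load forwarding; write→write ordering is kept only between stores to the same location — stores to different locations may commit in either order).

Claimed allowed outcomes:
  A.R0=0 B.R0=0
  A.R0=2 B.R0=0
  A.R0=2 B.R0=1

outcome vector order: (A.R0,B.R0)
under PSO → <0 0> <0 1> <2 0> <2 1>
PSO∖claimed = {<0 1>}

missing: A.R0=0 B.R0=1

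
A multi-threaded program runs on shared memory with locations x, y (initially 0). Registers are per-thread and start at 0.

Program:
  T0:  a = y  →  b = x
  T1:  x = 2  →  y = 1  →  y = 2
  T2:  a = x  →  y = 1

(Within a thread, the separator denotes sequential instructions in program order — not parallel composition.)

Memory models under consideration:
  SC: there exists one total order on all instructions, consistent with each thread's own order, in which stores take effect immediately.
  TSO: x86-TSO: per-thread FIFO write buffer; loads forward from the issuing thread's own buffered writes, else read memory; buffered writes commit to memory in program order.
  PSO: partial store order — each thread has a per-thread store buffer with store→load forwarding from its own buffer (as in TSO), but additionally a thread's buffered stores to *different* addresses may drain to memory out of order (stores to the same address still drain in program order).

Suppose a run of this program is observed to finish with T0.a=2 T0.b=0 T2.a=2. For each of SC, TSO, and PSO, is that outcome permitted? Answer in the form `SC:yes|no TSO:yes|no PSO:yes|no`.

SC:no TSO:no PSO:yes

outcome vector order: (T0.a,T0.b,T2.a)
SC: 9 outcomes — {000; 002; 020; 022; 100; 120; 122; 220; 222}
TSO: 9 outcomes — {000; 002; 020; 022; 100; 120; 122; 220; 222}
PSO: 12 outcomes — {000; 002; 020; 022; 100; 102; 120; 122; 200; 202; 220; 222}
target 202 ∈ {PSO}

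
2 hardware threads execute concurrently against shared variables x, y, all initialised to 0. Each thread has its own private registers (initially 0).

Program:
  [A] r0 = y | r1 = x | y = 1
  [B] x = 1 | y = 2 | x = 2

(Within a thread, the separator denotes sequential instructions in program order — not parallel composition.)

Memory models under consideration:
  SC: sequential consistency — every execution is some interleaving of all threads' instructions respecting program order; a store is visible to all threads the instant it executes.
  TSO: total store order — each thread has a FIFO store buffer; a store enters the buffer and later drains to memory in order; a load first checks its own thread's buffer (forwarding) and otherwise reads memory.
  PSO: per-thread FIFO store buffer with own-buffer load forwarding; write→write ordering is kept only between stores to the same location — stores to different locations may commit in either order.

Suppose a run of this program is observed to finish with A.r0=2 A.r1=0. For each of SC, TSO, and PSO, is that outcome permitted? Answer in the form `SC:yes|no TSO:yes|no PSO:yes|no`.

SC:no TSO:no PSO:yes

outcome vector order: (A.r0,A.r1)
[SC] allowed = {0/0 0/1 0/2 2/1 2/2}
[TSO] allowed = {0/0 0/1 0/2 2/1 2/2}
[PSO] allowed = {0/0 0/1 0/2 2/0 2/1 2/2}
target 2/0 ∈ {PSO}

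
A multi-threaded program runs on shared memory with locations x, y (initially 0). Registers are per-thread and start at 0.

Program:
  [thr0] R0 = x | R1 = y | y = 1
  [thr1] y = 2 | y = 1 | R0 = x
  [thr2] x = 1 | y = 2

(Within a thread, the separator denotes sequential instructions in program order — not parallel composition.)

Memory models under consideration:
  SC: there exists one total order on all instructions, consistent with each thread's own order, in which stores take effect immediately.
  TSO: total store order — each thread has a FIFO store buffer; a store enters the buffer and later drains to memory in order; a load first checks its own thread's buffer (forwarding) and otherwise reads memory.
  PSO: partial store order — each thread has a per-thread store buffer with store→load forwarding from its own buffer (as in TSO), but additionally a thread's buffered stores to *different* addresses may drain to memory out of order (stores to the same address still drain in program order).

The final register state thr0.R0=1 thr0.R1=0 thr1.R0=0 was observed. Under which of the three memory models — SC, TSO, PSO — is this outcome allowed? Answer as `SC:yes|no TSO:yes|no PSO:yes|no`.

SC:no TSO:yes PSO:yes

outcome vector order: (thr0.R0,thr0.R1,thr1.R0)
under SC → (0,0,0) (0,0,1) (0,1,0) (0,1,1) (0,2,0) (0,2,1) (1,0,1) (1,1,0) (1,1,1) (1,2,0) (1,2,1)
under TSO → (0,0,0) (0,0,1) (0,1,0) (0,1,1) (0,2,0) (0,2,1) (1,0,0) (1,0,1) (1,1,0) (1,1,1) (1,2,0) (1,2,1)
under PSO → (0,0,0) (0,0,1) (0,1,0) (0,1,1) (0,2,0) (0,2,1) (1,0,0) (1,0,1) (1,1,0) (1,1,1) (1,2,0) (1,2,1)
target (1,0,0) ∈ {TSO,PSO}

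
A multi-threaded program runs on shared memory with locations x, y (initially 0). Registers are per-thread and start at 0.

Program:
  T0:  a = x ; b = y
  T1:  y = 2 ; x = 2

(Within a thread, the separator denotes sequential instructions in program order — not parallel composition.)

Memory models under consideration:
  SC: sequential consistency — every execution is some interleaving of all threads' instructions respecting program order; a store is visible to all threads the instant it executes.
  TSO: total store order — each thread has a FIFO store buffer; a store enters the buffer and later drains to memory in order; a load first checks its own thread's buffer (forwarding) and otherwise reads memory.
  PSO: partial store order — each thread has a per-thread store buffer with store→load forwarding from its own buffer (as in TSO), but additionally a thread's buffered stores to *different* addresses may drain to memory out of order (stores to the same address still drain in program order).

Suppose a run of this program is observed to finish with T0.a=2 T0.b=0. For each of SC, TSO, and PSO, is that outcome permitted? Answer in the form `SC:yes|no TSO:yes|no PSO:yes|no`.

outcome vector order: (T0.a,T0.b)
[SC] allowed = {00 02 22}
[TSO] allowed = {00 02 22}
[PSO] allowed = {00 02 20 22}
target 20 ∈ {PSO}

SC:no TSO:no PSO:yes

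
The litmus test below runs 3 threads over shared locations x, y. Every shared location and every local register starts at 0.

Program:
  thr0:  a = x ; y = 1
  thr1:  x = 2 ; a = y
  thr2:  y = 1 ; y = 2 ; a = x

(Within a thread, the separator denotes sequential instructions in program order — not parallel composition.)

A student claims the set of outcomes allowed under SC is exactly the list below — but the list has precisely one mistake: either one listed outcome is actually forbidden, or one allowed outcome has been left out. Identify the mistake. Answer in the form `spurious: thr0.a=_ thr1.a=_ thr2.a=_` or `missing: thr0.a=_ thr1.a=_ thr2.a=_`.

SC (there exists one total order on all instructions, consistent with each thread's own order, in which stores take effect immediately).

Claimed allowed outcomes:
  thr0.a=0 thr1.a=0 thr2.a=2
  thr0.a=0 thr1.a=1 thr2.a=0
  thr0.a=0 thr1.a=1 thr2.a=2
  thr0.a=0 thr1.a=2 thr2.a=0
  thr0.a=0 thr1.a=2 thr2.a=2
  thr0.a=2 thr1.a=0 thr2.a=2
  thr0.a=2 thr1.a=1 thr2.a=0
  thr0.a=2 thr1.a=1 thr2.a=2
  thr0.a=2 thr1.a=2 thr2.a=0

missing: thr0.a=2 thr1.a=2 thr2.a=2

outcome vector order: (thr0.a,thr1.a,thr2.a)
[SC] allowed = {002 010 012 020 022 202 210 212 220 222}
SC∖claimed = {222}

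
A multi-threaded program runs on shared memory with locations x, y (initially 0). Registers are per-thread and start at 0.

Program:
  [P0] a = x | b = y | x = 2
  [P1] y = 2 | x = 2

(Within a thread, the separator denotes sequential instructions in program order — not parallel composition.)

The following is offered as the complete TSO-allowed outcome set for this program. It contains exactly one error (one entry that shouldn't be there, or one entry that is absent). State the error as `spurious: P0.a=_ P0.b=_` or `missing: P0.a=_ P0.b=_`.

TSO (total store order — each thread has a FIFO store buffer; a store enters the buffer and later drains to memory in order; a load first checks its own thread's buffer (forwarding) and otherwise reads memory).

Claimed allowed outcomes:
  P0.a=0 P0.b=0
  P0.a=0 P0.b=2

outcome vector order: (P0.a,P0.b)
under TSO → <0 0>, <0 2>, <2 2>
TSO∖claimed = {<2 2>}

missing: P0.a=2 P0.b=2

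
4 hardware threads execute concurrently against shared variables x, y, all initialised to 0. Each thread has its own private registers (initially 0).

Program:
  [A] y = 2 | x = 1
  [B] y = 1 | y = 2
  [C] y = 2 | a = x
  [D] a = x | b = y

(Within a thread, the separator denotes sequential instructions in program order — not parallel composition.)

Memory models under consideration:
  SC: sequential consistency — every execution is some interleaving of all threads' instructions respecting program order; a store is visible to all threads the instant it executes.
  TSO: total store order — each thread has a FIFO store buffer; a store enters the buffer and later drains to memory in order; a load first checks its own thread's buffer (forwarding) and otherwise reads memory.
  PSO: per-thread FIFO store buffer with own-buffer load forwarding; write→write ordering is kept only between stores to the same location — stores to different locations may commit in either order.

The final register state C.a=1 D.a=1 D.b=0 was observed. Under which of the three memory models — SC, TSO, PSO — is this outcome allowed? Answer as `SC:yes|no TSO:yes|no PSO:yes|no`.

outcome vector order: (C.a,D.a,D.b)
SC: 10 outcomes — {000; 001; 002; 011; 012; 100; 101; 102; 111; 112}
TSO: 10 outcomes — {000; 001; 002; 011; 012; 100; 101; 102; 111; 112}
PSO: 12 outcomes — {000; 001; 002; 010; 011; 012; 100; 101; 102; 110; 111; 112}
target 110 ∈ {PSO}

SC:no TSO:no PSO:yes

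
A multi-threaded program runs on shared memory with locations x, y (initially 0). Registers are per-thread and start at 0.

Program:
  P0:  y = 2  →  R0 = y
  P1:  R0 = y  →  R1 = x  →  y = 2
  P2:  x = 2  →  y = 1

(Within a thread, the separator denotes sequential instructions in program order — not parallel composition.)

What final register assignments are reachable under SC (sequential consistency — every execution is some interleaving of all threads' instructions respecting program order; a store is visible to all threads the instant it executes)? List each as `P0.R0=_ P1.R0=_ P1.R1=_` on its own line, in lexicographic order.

outcome vector order: (P0.R0,P1.R0,P1.R1)
|SC outcomes| = 10

P0.R0=1 P1.R0=0 P1.R1=0
P0.R0=1 P1.R0=0 P1.R1=2
P0.R0=1 P1.R0=1 P1.R1=2
P0.R0=1 P1.R0=2 P1.R1=0
P0.R0=1 P1.R0=2 P1.R1=2
P0.R0=2 P1.R0=0 P1.R1=0
P0.R0=2 P1.R0=0 P1.R1=2
P0.R0=2 P1.R0=1 P1.R1=2
P0.R0=2 P1.R0=2 P1.R1=0
P0.R0=2 P1.R0=2 P1.R1=2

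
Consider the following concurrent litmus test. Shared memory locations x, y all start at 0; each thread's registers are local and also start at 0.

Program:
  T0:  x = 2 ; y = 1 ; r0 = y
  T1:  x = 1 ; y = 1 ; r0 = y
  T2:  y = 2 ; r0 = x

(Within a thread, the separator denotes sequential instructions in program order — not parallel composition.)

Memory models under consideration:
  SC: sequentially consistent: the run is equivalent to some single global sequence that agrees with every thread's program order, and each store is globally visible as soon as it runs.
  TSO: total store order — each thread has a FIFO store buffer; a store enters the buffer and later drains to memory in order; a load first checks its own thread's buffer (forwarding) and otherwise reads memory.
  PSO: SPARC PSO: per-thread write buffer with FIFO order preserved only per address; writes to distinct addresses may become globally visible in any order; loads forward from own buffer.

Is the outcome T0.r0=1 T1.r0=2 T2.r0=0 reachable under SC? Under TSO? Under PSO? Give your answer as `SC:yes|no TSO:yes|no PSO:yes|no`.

SC:no TSO:yes PSO:yes

outcome vector order: (T0.r0,T1.r0,T2.r0)
SC (9): <1 1 0> <1 1 1> <1 1 2> <1 2 1> <1 2 2> <2 1 1> <2 1 2> <2 2 1> <2 2 2>
TSO (12): <1 1 0> <1 1 1> <1 1 2> <1 2 0> <1 2 1> <1 2 2> <2 1 0> <2 1 1> <2 1 2> <2 2 0> <2 2 1> <2 2 2>
PSO (12): <1 1 0> <1 1 1> <1 1 2> <1 2 0> <1 2 1> <1 2 2> <2 1 0> <2 1 1> <2 1 2> <2 2 0> <2 2 1> <2 2 2>
target <1 2 0> ∈ {TSO,PSO}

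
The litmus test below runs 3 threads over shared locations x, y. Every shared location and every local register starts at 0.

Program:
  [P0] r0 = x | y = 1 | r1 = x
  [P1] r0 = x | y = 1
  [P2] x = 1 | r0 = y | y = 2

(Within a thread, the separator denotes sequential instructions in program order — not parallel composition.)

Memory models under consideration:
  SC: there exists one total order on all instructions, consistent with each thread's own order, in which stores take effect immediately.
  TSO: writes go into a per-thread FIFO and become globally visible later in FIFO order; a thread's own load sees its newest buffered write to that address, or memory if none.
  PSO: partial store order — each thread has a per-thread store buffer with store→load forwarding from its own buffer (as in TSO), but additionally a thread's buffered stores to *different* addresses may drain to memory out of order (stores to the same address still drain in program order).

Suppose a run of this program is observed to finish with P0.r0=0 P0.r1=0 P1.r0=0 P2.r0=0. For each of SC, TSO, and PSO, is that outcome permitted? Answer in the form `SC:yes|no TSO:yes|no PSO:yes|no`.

SC:no TSO:yes PSO:yes

outcome vector order: (P0.r0,P0.r1,P1.r0,P2.r0)
SC (10): <0 0 0 1>, <0 0 1 1>, <0 1 0 0>, <0 1 0 1>, <0 1 1 0>, <0 1 1 1>, <1 1 0 0>, <1 1 0 1>, <1 1 1 0>, <1 1 1 1>
TSO (12): <0 0 0 0>, <0 0 0 1>, <0 0 1 0>, <0 0 1 1>, <0 1 0 0>, <0 1 0 1>, <0 1 1 0>, <0 1 1 1>, <1 1 0 0>, <1 1 0 1>, <1 1 1 0>, <1 1 1 1>
PSO (12): <0 0 0 0>, <0 0 0 1>, <0 0 1 0>, <0 0 1 1>, <0 1 0 0>, <0 1 0 1>, <0 1 1 0>, <0 1 1 1>, <1 1 0 0>, <1 1 0 1>, <1 1 1 0>, <1 1 1 1>
target <0 0 0 0> ∈ {TSO,PSO}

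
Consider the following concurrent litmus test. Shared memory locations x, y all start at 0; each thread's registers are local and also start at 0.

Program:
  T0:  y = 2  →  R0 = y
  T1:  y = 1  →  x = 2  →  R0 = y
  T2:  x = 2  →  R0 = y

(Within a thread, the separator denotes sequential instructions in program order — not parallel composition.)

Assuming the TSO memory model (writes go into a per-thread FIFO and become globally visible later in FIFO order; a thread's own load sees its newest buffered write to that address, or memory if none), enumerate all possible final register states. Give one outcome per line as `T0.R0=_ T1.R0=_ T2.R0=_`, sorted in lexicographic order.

outcome vector order: (T0.R0,T1.R0,T2.R0)
|TSO outcomes| = 9

T0.R0=1 T1.R0=1 T2.R0=0
T0.R0=1 T1.R0=1 T2.R0=1
T0.R0=1 T1.R0=1 T2.R0=2
T0.R0=2 T1.R0=1 T2.R0=0
T0.R0=2 T1.R0=1 T2.R0=1
T0.R0=2 T1.R0=1 T2.R0=2
T0.R0=2 T1.R0=2 T2.R0=0
T0.R0=2 T1.R0=2 T2.R0=1
T0.R0=2 T1.R0=2 T2.R0=2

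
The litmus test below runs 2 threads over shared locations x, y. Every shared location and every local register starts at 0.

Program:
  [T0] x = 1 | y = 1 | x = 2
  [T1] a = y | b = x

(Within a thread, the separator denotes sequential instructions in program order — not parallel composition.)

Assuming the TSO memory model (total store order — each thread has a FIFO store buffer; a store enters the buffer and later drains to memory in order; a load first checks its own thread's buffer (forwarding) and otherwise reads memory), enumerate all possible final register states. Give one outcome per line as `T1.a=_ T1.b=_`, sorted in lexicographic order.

outcome vector order: (T1.a,T1.b)
|TSO outcomes| = 5

T1.a=0 T1.b=0
T1.a=0 T1.b=1
T1.a=0 T1.b=2
T1.a=1 T1.b=1
T1.a=1 T1.b=2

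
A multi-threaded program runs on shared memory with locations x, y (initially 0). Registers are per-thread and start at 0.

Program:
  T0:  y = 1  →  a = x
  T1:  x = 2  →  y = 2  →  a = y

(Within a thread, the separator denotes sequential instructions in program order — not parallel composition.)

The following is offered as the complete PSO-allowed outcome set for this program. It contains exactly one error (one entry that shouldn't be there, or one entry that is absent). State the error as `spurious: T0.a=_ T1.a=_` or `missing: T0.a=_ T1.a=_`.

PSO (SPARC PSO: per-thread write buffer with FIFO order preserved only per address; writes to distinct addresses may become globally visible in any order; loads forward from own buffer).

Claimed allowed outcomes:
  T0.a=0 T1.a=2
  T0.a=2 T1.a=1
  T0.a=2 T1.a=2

outcome vector order: (T0.a,T1.a)
under PSO → 0/1, 0/2, 2/1, 2/2
PSO∖claimed = {0/1}

missing: T0.a=0 T1.a=1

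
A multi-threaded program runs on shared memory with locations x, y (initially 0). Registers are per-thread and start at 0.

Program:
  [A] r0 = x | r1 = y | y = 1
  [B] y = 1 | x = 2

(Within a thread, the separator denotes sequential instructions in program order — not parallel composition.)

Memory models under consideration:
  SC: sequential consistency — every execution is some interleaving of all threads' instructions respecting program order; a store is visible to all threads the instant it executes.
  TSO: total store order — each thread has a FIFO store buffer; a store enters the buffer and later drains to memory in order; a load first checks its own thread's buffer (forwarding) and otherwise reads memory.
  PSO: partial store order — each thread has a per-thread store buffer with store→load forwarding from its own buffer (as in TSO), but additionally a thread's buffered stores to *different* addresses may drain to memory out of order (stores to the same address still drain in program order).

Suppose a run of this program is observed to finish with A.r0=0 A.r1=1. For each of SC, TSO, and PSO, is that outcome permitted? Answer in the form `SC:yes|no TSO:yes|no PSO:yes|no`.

SC:yes TSO:yes PSO:yes

outcome vector order: (A.r0,A.r1)
SC: 3 outcomes — {(0,0), (0,1), (2,1)}
TSO: 3 outcomes — {(0,0), (0,1), (2,1)}
PSO: 4 outcomes — {(0,0), (0,1), (2,0), (2,1)}
target (0,1) ∈ {SC,TSO,PSO}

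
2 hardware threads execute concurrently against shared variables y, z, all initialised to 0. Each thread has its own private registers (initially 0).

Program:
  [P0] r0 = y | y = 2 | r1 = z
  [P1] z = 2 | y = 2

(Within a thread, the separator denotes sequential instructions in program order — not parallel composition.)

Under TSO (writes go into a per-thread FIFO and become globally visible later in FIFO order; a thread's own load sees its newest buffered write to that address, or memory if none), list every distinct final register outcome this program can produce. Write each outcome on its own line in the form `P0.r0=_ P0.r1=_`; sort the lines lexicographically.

P0.r0=0 P0.r1=0
P0.r0=0 P0.r1=2
P0.r0=2 P0.r1=2

outcome vector order: (P0.r0,P0.r1)
|TSO outcomes| = 3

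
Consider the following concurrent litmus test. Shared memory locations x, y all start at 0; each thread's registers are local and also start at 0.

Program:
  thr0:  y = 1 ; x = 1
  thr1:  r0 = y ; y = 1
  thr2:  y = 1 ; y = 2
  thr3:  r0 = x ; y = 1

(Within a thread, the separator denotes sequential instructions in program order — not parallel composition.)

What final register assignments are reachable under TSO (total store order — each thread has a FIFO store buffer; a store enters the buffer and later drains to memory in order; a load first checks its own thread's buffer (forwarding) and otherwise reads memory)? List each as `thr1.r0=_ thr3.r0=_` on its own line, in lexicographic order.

thr1.r0=0 thr3.r0=0
thr1.r0=0 thr3.r0=1
thr1.r0=1 thr3.r0=0
thr1.r0=1 thr3.r0=1
thr1.r0=2 thr3.r0=0
thr1.r0=2 thr3.r0=1

outcome vector order: (thr1.r0,thr3.r0)
|TSO outcomes| = 6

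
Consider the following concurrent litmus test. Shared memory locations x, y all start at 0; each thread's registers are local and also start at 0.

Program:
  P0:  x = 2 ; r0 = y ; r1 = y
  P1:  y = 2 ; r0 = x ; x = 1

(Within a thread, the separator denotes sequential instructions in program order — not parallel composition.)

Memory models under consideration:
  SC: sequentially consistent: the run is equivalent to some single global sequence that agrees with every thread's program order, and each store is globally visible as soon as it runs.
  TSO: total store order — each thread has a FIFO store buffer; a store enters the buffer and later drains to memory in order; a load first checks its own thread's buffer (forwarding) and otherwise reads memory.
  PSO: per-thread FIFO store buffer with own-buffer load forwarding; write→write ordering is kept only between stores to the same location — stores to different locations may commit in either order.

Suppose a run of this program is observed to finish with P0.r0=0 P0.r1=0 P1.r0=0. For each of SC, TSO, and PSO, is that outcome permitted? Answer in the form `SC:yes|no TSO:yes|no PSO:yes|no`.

SC:no TSO:yes PSO:yes

outcome vector order: (P0.r0,P0.r1,P1.r0)
SC: 4 outcomes — {002, 022, 220, 222}
TSO: 6 outcomes — {000, 002, 020, 022, 220, 222}
PSO: 6 outcomes — {000, 002, 020, 022, 220, 222}
target 000 ∈ {TSO,PSO}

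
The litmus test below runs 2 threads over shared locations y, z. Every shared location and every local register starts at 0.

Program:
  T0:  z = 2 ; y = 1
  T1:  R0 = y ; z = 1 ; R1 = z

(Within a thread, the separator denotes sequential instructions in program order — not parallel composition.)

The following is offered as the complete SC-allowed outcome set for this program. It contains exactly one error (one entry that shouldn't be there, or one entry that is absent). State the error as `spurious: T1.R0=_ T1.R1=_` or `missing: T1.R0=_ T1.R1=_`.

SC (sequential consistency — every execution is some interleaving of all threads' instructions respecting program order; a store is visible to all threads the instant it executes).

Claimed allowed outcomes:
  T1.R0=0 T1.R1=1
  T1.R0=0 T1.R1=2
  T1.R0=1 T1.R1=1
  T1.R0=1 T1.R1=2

spurious: T1.R0=1 T1.R1=2

outcome vector order: (T1.R0,T1.R1)
under SC → (0,1), (0,2), (1,1)
claimed∖SC = {(1,2)}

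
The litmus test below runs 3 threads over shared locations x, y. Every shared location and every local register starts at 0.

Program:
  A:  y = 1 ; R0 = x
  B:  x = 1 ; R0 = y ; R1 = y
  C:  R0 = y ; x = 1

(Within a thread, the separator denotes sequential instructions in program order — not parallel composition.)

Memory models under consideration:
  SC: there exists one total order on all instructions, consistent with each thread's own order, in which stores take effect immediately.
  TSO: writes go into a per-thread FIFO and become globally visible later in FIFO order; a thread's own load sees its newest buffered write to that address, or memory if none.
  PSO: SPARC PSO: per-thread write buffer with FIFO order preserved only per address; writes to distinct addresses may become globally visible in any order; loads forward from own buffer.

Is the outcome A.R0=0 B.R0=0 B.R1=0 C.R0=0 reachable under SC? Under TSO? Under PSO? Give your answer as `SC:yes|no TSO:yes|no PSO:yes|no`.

outcome vector order: (A.R0,B.R0,B.R1,C.R0)
SC (8): <0 1 1 0>, <0 1 1 1>, <1 0 0 0>, <1 0 0 1>, <1 0 1 0>, <1 0 1 1>, <1 1 1 0>, <1 1 1 1>
TSO (12): <0 0 0 0>, <0 0 0 1>, <0 0 1 0>, <0 0 1 1>, <0 1 1 0>, <0 1 1 1>, <1 0 0 0>, <1 0 0 1>, <1 0 1 0>, <1 0 1 1>, <1 1 1 0>, <1 1 1 1>
PSO (12): <0 0 0 0>, <0 0 0 1>, <0 0 1 0>, <0 0 1 1>, <0 1 1 0>, <0 1 1 1>, <1 0 0 0>, <1 0 0 1>, <1 0 1 0>, <1 0 1 1>, <1 1 1 0>, <1 1 1 1>
target <0 0 0 0> ∈ {TSO,PSO}

SC:no TSO:yes PSO:yes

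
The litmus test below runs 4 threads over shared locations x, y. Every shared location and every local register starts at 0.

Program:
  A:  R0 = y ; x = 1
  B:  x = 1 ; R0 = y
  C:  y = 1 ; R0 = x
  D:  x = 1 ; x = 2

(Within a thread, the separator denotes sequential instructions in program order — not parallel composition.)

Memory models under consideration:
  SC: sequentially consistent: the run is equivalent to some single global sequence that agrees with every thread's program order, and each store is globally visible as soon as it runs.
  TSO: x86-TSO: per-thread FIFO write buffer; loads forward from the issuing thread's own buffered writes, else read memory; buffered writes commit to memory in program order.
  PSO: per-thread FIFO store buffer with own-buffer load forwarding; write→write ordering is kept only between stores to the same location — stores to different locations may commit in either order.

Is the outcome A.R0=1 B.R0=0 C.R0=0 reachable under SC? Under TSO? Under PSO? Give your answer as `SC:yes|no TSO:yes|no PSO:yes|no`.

outcome vector order: (A.R0,B.R0,C.R0)
under SC → 0/0/1 0/0/2 0/1/0 0/1/1 0/1/2 1/0/1 1/0/2 1/1/0 1/1/1 1/1/2
under TSO → 0/0/0 0/0/1 0/0/2 0/1/0 0/1/1 0/1/2 1/0/0 1/0/1 1/0/2 1/1/0 1/1/1 1/1/2
under PSO → 0/0/0 0/0/1 0/0/2 0/1/0 0/1/1 0/1/2 1/0/0 1/0/1 1/0/2 1/1/0 1/1/1 1/1/2
target 1/0/0 ∈ {TSO,PSO}

SC:no TSO:yes PSO:yes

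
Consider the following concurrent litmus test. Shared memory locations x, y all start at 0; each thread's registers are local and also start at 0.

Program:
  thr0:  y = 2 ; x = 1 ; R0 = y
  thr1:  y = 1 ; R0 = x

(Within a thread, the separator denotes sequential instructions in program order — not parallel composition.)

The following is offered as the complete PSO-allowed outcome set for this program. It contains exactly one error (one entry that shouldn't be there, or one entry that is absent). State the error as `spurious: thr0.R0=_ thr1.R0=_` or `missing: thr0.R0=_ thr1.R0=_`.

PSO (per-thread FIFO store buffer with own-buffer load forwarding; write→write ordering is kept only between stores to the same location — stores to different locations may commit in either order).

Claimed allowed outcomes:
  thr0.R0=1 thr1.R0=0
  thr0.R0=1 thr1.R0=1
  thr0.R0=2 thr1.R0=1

missing: thr0.R0=2 thr1.R0=0

outcome vector order: (thr0.R0,thr1.R0)
PSO (4): (1,0) (1,1) (2,0) (2,1)
PSO∖claimed = {(2,0)}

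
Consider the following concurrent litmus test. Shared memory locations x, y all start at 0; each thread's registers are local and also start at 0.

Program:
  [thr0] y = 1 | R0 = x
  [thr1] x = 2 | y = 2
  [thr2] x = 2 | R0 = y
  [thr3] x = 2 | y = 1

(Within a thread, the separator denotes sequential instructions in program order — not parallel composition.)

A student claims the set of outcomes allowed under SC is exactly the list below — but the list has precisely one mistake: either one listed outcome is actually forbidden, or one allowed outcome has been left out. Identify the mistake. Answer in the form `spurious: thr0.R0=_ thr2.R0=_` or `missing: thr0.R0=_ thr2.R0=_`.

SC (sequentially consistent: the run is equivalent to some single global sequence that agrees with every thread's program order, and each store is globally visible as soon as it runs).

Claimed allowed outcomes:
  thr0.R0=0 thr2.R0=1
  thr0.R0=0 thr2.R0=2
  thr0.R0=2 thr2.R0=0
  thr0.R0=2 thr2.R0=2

missing: thr0.R0=2 thr2.R0=1

outcome vector order: (thr0.R0,thr2.R0)
under SC → (0,1), (0,2), (2,0), (2,1), (2,2)
SC∖claimed = {(2,1)}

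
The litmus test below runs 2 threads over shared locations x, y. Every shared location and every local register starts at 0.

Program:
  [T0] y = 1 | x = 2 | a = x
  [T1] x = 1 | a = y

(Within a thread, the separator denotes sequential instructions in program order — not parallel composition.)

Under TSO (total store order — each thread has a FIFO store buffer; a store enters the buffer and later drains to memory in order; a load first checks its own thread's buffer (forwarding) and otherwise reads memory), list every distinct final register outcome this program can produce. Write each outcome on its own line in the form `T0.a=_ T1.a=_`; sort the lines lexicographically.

T0.a=1 T1.a=0
T0.a=1 T1.a=1
T0.a=2 T1.a=0
T0.a=2 T1.a=1

outcome vector order: (T0.a,T1.a)
|TSO outcomes| = 4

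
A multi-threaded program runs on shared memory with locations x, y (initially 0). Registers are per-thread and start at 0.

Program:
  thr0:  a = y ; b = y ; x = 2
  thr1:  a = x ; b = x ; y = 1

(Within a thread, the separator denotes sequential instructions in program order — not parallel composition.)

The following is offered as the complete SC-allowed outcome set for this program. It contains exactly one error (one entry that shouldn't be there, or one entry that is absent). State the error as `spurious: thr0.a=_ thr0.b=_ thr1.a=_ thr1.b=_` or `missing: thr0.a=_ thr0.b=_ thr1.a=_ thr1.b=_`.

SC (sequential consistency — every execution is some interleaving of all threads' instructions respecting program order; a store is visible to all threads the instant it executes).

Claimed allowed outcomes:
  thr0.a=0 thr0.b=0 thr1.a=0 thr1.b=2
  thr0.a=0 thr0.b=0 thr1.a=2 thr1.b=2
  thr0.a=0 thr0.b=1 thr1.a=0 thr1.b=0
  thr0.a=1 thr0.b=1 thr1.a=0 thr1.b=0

outcome vector order: (thr0.a,thr0.b,thr1.a,thr1.b)
[SC] allowed = {0000; 0002; 0022; 0100; 1100}
SC∖claimed = {0000}

missing: thr0.a=0 thr0.b=0 thr1.a=0 thr1.b=0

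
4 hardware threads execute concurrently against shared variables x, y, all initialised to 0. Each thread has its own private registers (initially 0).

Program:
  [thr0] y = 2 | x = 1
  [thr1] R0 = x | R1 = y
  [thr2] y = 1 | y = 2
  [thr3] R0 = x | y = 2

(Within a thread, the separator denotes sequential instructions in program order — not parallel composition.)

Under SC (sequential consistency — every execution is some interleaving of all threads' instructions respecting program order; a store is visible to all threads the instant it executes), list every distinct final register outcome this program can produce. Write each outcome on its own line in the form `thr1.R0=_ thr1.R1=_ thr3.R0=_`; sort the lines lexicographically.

thr1.R0=0 thr1.R1=0 thr3.R0=0
thr1.R0=0 thr1.R1=0 thr3.R0=1
thr1.R0=0 thr1.R1=1 thr3.R0=0
thr1.R0=0 thr1.R1=1 thr3.R0=1
thr1.R0=0 thr1.R1=2 thr3.R0=0
thr1.R0=0 thr1.R1=2 thr3.R0=1
thr1.R0=1 thr1.R1=1 thr3.R0=0
thr1.R0=1 thr1.R1=1 thr3.R0=1
thr1.R0=1 thr1.R1=2 thr3.R0=0
thr1.R0=1 thr1.R1=2 thr3.R0=1

outcome vector order: (thr1.R0,thr1.R1,thr3.R0)
|SC outcomes| = 10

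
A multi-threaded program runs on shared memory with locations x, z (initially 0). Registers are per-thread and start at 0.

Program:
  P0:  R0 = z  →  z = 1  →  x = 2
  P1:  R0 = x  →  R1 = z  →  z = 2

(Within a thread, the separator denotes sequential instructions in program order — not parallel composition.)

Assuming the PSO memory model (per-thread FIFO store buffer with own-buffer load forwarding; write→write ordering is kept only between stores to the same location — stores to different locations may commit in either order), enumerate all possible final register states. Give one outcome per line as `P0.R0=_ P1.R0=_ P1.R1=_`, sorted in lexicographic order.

outcome vector order: (P0.R0,P1.R0,P1.R1)
|PSO outcomes| = 5

P0.R0=0 P1.R0=0 P1.R1=0
P0.R0=0 P1.R0=0 P1.R1=1
P0.R0=0 P1.R0=2 P1.R1=0
P0.R0=0 P1.R0=2 P1.R1=1
P0.R0=2 P1.R0=0 P1.R1=0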